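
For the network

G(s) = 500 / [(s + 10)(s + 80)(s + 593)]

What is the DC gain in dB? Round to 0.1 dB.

G(0) = 500 / (10·80·593) ≈ 0.001054
20 log₁₀(0.001054) ≈ -59.54 dB

-59.5 dB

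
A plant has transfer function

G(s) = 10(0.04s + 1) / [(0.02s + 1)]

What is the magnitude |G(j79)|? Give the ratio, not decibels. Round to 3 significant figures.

17.7

At ω = 79 rad/s:
zero (1 + j79·0.04) = 1 + j3.16 → |·| ≈ 3.3145, ∠ ≈ 72.44°
pole (1 + j79·0.02) = 1 + j1.58 → |·| ≈ 1.8699, ∠ ≈ 57.67°
|G| = 10 · 3.3145 / (1.8699) ≈ 17.726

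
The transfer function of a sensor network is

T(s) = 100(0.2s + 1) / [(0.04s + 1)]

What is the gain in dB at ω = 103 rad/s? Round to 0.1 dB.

53.7 dB

At ω = 103 rad/s:
zero (1 + j103·0.2) = 1 + j20.6 → |·| ≈ 20.624, ∠ ≈ 87.22°
pole (1 + j103·0.04) = 1 + j4.12 → |·| ≈ 4.2396, ∠ ≈ 76.36°
|T| = 100 · 20.624 / (4.2396) ≈ 486.46
Gain = 20 log₁₀(486.46) ≈ 53.74 dB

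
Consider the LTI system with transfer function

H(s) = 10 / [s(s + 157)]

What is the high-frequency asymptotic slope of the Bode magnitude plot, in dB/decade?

Each pole contributes −20 dB/decade at high frequency; each zero contributes +20 dB/decade.
Net: 0 zero(s) − 2 pole(s) → -40 dB/decade.

-40 dB/decade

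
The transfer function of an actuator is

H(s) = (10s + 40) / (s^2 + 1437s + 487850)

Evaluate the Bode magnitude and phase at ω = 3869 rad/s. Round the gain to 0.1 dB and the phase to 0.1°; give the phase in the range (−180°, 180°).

Substitute s = j3869:
Numerator: 10(j3869) + 40 = 40 + j38690
Denominator: (j3869)^2 + 1437(j3869) + 487850 = -14481311 + j5559753
|N| = √(40² + 38690²) ≈ 38690, ∠N ≈ 89.94°
|D| = √(14481311² + 5559753²) ≈ 1.5512e+07, ∠D ≈ 159.00°
|H| = 38690 / 1.5512e+07 ≈ 0.0024942
Gain = 20 log₁₀(0.0024942) ≈ -52.06 dB
∠H = 89.94° − 159.00° = -69.06°

-52.1 dB, -69.1°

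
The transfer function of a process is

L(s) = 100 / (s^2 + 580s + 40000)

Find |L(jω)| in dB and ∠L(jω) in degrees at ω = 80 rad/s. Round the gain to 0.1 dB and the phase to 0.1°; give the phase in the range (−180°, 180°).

-55.2 dB, -54.1°

Substitute s = j80:
Numerator: 100 = 100 + j0
Denominator: (j80)^2 + 580(j80) + 40000 = 33600 + j46400
|N| = √(100² + 0²) ≈ 100, ∠N ≈ 0.00°
|D| = √(33600² + 46400²) ≈ 57288, ∠D ≈ 54.09°
|L| = 100 / 57288 ≈ 0.0017456
Gain = 20 log₁₀(0.0017456) ≈ -55.16 dB
∠L = 0.00° − 54.09° = -54.09°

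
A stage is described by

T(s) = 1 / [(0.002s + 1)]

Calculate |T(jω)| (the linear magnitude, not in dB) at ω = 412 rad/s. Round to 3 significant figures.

0.772

At ω = 412 rad/s:
pole (1 + j412·0.002) = 1 + j0.824 → |·| ≈ 1.2958, ∠ ≈ 39.49°
|T| = 1 · 1 / (1.2958) ≈ 0.77172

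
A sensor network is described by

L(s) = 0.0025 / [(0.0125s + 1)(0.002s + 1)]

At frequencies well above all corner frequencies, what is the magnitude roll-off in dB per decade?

Each pole contributes −20 dB/decade at high frequency; each zero contributes +20 dB/decade.
Net: 0 zero(s) − 2 pole(s) → -40 dB/decade.

-40 dB/decade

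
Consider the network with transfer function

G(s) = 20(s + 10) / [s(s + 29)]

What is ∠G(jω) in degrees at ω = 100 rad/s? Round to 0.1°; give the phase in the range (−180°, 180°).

-79.5°

At s = jω = j100:
zero (s+10): 10 + j100 → |·| = √(10²+100²) = √10100 ≈ 100.5, ∠ = arctan(100/10) ≈ 84.29°
pole (s+29): 29 + j100 → |·| = √(29²+100²) = √10841 ≈ 104.12, ∠ = arctan(100/29) ≈ 73.83°
pole at origin: |s| = 100, ∠ = 90.00° (in denominator)
∠G = 84.29° − 163.83° = -79.54°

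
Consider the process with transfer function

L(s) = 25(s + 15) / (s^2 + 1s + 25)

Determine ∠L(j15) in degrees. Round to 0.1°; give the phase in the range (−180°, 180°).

At s = jω = j15:
zero (s+15): 15 + j15 → |·| = √(15²+15²) = √450 ≈ 21.213, ∠ = arctan(15/15) ≈ 45.00°
quadratic: (j15)² + 1·j15 + 25 = -200 + j15 → |·| ≈ 200.56, ∠ ≈ 175.71°
∠L = 45.00° − 175.71° = -130.71°

-130.7°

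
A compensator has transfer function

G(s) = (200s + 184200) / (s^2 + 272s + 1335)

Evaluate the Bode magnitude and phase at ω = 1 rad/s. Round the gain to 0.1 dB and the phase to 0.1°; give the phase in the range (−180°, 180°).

42.6 dB, -11.5°

Substitute s = j1:
Numerator: 200(j1) + 184200 = 184200 + j200
Denominator: (j1)^2 + 272(j1) + 1335 = 1334 + j272
|N| = √(184200² + 200²) ≈ 1.842e+05, ∠N ≈ 0.06°
|D| = √(1334² + 272²) ≈ 1361.4, ∠D ≈ 11.52°
|G| = 1.842e+05 / 1361.4 ≈ 135.3
Gain = 20 log₁₀(135.3) ≈ 42.63 dB
∠G = 0.06° − 11.52° = -11.46°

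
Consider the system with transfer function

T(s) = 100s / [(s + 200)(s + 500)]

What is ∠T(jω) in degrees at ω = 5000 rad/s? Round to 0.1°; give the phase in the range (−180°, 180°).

At s = jω = j5000:
zero at origin: s = j5000 → |·| = 5000, ∠ = 90.00°
pole (s+200): 200 + j5000 → |·| = √(200²+5000²) = √25040000 ≈ 5004, ∠ = arctan(5000/200) ≈ 87.71°
pole (s+500): 500 + j5000 → |·| = √(500²+5000²) = √25250000 ≈ 5024.9, ∠ = arctan(5000/500) ≈ 84.29°
∠T = 90.00° − 172.00° = -82.00°

-82.0°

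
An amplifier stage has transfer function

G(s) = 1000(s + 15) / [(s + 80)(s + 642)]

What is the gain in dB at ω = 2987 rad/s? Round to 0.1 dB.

At s = jω = j2987:
zero (s+15): 15 + j2987 → |·| = √(15²+2987²) = √8922394 ≈ 2987, ∠ = arctan(2987/15) ≈ 89.71°
pole (s+80): 80 + j2987 → |·| = √(80²+2987²) = √8928569 ≈ 2988.1, ∠ = arctan(2987/80) ≈ 88.47°
pole (s+642): 642 + j2987 → |·| = √(642²+2987²) = √9334333 ≈ 3055.2, ∠ = arctan(2987/642) ≈ 77.87°
|G| = 1000 · 2987 / 9.1292e+06 ≈ 0.32719
Gain = 20 log₁₀(0.32719) ≈ -9.70 dB

-9.7 dB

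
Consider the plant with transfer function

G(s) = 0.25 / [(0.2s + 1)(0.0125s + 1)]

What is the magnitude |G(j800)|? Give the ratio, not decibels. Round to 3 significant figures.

0.000155

At ω = 800 rad/s:
pole (1 + j800·0.2) = 1 + j160 → |·| ≈ 160, ∠ ≈ 89.64°
pole (1 + j800·0.0125) = 1 + j10 → |·| ≈ 10.05, ∠ ≈ 84.29°
|G| = 0.25 · 1 / (160 · 10.05) ≈ 0.00015547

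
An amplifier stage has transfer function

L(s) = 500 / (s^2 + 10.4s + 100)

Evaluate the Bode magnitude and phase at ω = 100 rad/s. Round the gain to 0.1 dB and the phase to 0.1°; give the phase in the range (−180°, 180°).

-26.0 dB, -174.0°

At s = jω = j100:
quadratic: (j100)² + 10.4·j100 + 100 = -9900 + j1040 → |·| ≈ 9954.5, ∠ ≈ 174.00°
|L| = 500 / 9954.5 ≈ 0.050229
Gain = 20 log₁₀(0.050229) ≈ -25.98 dB
∠L = 0.00° − 174.00° = -174.00°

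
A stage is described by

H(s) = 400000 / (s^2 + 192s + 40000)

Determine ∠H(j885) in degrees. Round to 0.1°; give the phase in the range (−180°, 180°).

-167.1°

At s = jω = j885:
quadratic: (j885)² + 192·j885 + 40000 = -743225 + j169920 → |·| ≈ 7.624e+05, ∠ ≈ 167.12°
∠H = 0.00° − 167.12° = -167.12°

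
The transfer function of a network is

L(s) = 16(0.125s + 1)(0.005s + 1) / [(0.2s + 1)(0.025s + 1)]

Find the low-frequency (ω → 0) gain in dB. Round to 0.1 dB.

L(0) = 16 · 1 / 1 = 16
20 log₁₀(16) ≈ 24.08 dB

24.1 dB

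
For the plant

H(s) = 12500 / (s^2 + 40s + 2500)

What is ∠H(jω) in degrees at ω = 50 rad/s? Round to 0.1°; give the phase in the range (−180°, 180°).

At s = jω = j50:
quadratic: (j50)² + 40·j50 + 2500 = 0 + j2000 → |·| ≈ 2000, ∠ ≈ 90.00°
∠H = 0.00° − 90.00° = -90.00°

-90.0°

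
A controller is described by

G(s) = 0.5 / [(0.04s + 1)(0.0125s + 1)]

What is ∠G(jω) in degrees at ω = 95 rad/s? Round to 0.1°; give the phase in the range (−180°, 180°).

At ω = 95 rad/s:
pole (1 + j95·0.04) = 1 + j3.8 → |·| ≈ 3.9294, ∠ ≈ 75.26°
pole (1 + j95·0.0125) = 1 + j1.1875 → |·| ≈ 1.5525, ∠ ≈ 49.90°
∠G = (0°) − (75.26° + 49.90°) = -125.16°

-125.2°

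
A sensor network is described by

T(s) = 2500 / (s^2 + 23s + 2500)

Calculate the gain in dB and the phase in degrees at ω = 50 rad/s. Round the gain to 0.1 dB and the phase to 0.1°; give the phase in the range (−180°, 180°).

6.7 dB, -90.0°

At s = jω = j50:
quadratic: (j50)² + 23·j50 + 2500 = 0 + j1150 → |·| ≈ 1150, ∠ ≈ 90.00°
|T| = 2500 / 1150 ≈ 2.1739
Gain = 20 log₁₀(2.1739) ≈ 6.74 dB
∠T = 0.00° − 90.00° = -90.00°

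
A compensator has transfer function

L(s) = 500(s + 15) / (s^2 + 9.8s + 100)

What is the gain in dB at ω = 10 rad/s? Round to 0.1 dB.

39.3 dB

At s = jω = j10:
zero (s+15): 15 + j10 → |·| = √(15²+10²) = √325 ≈ 18.028, ∠ = arctan(10/15) ≈ 33.69°
quadratic: (j10)² + 9.8·j10 + 100 = 0 + j98 → |·| ≈ 98, ∠ ≈ 90.00°
|L| = 500 · 18.028 / 98 ≈ 91.98
Gain = 20 log₁₀(91.98) ≈ 39.27 dB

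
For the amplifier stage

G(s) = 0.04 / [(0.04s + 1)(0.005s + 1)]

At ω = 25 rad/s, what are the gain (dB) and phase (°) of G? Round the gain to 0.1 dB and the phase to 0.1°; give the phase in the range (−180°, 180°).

At ω = 25 rad/s:
pole (1 + j25·0.04) = 1 + j1 → |·| ≈ 1.4142, ∠ ≈ 45.00°
pole (1 + j25·0.005) = 1 + j0.125 → |·| ≈ 1.0078, ∠ ≈ 7.13°
|G| = 0.04 · 1 / (1.4142 · 1.0078) ≈ 0.028066
Gain = 20 log₁₀(0.028066) ≈ -31.04 dB
∠G = (0°) − (45.00° + 7.13°) = -52.13°

-31.0 dB, -52.1°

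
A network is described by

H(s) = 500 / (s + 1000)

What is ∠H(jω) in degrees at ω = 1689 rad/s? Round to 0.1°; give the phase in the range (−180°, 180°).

Substitute s = j1689:
Numerator: 500 = 500 + j0
Denominator: (j1689) + 1000 = 1000 + j1689
|N| = √(500² + 0²) ≈ 500, ∠N ≈ 0.00°
|D| = √(1000² + 1689²) ≈ 1962.8, ∠D ≈ 59.37°
∠H = 0.00° − 59.37° = -59.37°

-59.4°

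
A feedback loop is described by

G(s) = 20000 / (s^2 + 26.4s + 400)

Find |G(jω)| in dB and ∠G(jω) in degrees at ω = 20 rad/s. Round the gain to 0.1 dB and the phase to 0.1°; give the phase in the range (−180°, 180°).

31.6 dB, -90.0°

At s = jω = j20:
quadratic: (j20)² + 26.4·j20 + 400 = 0 + j528 → |·| ≈ 528, ∠ ≈ 90.00°
|G| = 20000 / 528 ≈ 37.879
Gain = 20 log₁₀(37.879) ≈ 31.57 dB
∠G = 0.00° − 90.00° = -90.00°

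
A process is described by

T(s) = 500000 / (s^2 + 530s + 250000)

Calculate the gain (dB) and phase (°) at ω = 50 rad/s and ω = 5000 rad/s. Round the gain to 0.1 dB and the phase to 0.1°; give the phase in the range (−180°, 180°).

At s = jω = j50:
quadratic: (j50)² + 530·j50 + 250000 = 247500 + j26500 → |·| ≈ 2.4891e+05, ∠ ≈ 6.11°
|T| = 500000 / 2.4891e+05 ≈ 2.0088
Gain = 20 log₁₀(2.0088) ≈ 6.06 dB
∠T = 0.00° − 6.11° = -6.11°

At s = jω = j5000:
quadratic: (j5000)² + 530·j5000 + 250000 = -24750000 + j2650000 → |·| ≈ 2.4891e+07, ∠ ≈ 173.89°
|T| = 500000 / 2.4891e+07 ≈ 0.020088
Gain = 20 log₁₀(0.020088) ≈ -33.94 dB
∠T = 0.00° − 173.89° = -173.89°

ω = 50: 6.1 dB, -6.1°; ω = 5000: -33.9 dB, -173.9°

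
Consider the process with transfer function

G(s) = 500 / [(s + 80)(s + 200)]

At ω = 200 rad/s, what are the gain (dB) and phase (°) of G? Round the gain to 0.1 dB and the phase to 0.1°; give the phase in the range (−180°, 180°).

-41.7 dB, -113.2°

At s = jω = j200:
pole (s+80): 80 + j200 → |·| = √(80²+200²) = √46400 ≈ 215.41, ∠ = arctan(200/80) ≈ 68.20°
pole (s+200): 200 + j200 → |·| = √(200²+200²) = √80000 ≈ 282.84, ∠ = arctan(200/200) ≈ 45.00°
|G| = 500 / 60927 ≈ 0.0082065
Gain = 20 log₁₀(0.0082065) ≈ -41.72 dB
∠G = 0.00° − 113.20° = -113.20°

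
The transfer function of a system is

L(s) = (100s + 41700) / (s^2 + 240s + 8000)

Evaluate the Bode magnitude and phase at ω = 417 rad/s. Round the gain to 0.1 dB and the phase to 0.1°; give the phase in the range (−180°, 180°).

-10.3 dB, -103.9°

Substitute s = j417:
Numerator: 100(j417) + 41700 = 41700 + j41700
Denominator: (j417)^2 + 240(j417) + 8000 = -165889 + j100080
|N| = √(41700² + 41700²) ≈ 58973, ∠N ≈ 45.00°
|D| = √(165889² + 100080²) ≈ 1.9374e+05, ∠D ≈ 148.90°
|L| = 58973 / 1.9374e+05 ≈ 0.30439
Gain = 20 log₁₀(0.30439) ≈ -10.33 dB
∠L = 45.00° − 148.90° = -103.90°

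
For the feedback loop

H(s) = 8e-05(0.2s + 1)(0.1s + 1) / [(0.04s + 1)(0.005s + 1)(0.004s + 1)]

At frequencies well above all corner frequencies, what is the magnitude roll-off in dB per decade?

-20 dB/decade

Each pole contributes −20 dB/decade at high frequency; each zero contributes +20 dB/decade.
Net: 2 zero(s) − 3 pole(s) → -20 dB/decade.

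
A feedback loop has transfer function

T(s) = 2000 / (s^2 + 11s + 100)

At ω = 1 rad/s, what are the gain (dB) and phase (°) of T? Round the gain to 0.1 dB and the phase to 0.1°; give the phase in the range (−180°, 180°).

26.1 dB, -6.3°

At s = jω = j1:
quadratic: (j1)² + 11·j1 + 100 = 99 + j11 → |·| ≈ 99.609, ∠ ≈ 6.34°
|T| = 2000 / 99.609 ≈ 20.079
Gain = 20 log₁₀(20.079) ≈ 26.05 dB
∠T = 0.00° − 6.34° = -6.34°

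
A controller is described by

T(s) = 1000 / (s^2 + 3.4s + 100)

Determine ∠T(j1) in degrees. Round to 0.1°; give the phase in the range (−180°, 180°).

-2.0°

At s = jω = j1:
quadratic: (j1)² + 3.4·j1 + 100 = 99 + j3.4 → |·| ≈ 99.058, ∠ ≈ 1.97°
∠T = 0.00° − 1.97° = -1.97°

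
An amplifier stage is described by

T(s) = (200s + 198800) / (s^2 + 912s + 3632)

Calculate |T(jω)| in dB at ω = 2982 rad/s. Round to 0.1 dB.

Substitute s = j2982:
Numerator: 200(j2982) + 198800 = 198800 + j596400
Denominator: (j2982)^2 + 912(j2982) + 3632 = -8888692 + j2719584
|N| = √(198800² + 596400²) ≈ 6.2866e+05, ∠N ≈ 71.57°
|D| = √(8888692² + 2719584²) ≈ 9.2954e+06, ∠D ≈ 162.99°
|T| = 6.2866e+05 / 9.2954e+06 ≈ 0.067631
Gain = 20 log₁₀(0.067631) ≈ -23.40 dB

-23.4 dB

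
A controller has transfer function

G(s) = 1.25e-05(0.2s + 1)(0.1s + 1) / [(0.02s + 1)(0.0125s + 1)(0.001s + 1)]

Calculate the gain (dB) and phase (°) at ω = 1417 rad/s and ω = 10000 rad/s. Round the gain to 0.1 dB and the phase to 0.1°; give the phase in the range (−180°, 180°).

At ω = 1417 rad/s:
zero (1 + j1417·0.2) = 1 + j283.4 → |·| ≈ 283.4, ∠ ≈ 89.80°
zero (1 + j1417·0.1) = 1 + j141.7 → |·| ≈ 141.7, ∠ ≈ 89.60°
pole (1 + j1417·0.02) = 1 + j28.34 → |·| ≈ 28.358, ∠ ≈ 87.98°
pole (1 + j1417·0.0125) = 1 + j17.7125 → |·| ≈ 17.741, ∠ ≈ 86.77°
pole (1 + j1417·0.001) = 1 + j1.417 → |·| ≈ 1.7343, ∠ ≈ 54.79°
|G| = 1.25e-05 · 283.4 · 141.7 / (28.358 · 17.741 · 1.7343) ≈ 0.00057531
Gain = 20 log₁₀(0.00057531) ≈ -64.80 dB
∠G = (89.80° + 89.60°) − (87.98° + 86.77° + 54.79°) = -50.14°

At ω = 10000 rad/s:
zero (1 + j10000·0.2) = 1 + j2000 → |·| ≈ 2000, ∠ ≈ 89.97°
zero (1 + j10000·0.1) = 1 + j1000 → |·| ≈ 1000, ∠ ≈ 89.94°
pole (1 + j10000·0.02) = 1 + j200 → |·| ≈ 200, ∠ ≈ 89.71°
pole (1 + j10000·0.0125) = 1 + j125 → |·| ≈ 125, ∠ ≈ 89.54°
pole (1 + j10000·0.001) = 1 + j10 → |·| ≈ 10.05, ∠ ≈ 84.29°
|G| = 1.25e-05 · 2000 · 1000 / (200 · 125 · 10.05) ≈ 9.9502e-05
Gain = 20 log₁₀(9.9502e-05) ≈ -80.04 dB
∠G = (89.97° + 89.94°) − (89.71° + 89.54° + 84.29°) = -83.63°

ω = 1417: -64.8 dB, -50.1°; ω = 10000: -80.0 dB, -83.6°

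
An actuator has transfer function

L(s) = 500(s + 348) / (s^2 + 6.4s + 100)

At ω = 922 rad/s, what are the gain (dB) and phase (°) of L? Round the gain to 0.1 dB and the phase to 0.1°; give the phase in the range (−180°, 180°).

At s = jω = j922:
zero (s+348): 348 + j922 → |·| = √(348²+922²) = √971188 ≈ 985.49, ∠ = arctan(922/348) ≈ 69.32°
quadratic: (j922)² + 6.4·j922 + 100 = -849984 + j5900.8 → |·| ≈ 8.5e+05, ∠ ≈ 179.60°
|L| = 500 · 985.49 / 8.5e+05 ≈ 0.5797
Gain = 20 log₁₀(0.5797) ≈ -4.74 dB
∠L = 69.32° − 179.60° = -110.28°

-4.7 dB, -110.3°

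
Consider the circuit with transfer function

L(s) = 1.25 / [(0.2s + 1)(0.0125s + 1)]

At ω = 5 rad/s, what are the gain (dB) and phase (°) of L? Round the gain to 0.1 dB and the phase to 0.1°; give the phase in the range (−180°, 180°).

-1.1 dB, -48.6°

At ω = 5 rad/s:
pole (1 + j5·0.2) = 1 + j1 → |·| ≈ 1.4142, ∠ ≈ 45.00°
pole (1 + j5·0.0125) = 1 + j0.0625 → |·| ≈ 1.002, ∠ ≈ 3.58°
|L| = 1.25 · 1 / (1.4142 · 1.002) ≈ 0.88213
Gain = 20 log₁₀(0.88213) ≈ -1.09 dB
∠L = (0°) − (45.00° + 3.58°) = -48.58°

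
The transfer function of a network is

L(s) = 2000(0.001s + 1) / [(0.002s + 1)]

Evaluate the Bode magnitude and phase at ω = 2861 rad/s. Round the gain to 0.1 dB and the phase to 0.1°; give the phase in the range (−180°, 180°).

At ω = 2861 rad/s:
zero (1 + j2861·0.001) = 1 + j2.861 → |·| ≈ 3.0307, ∠ ≈ 70.73°
pole (1 + j2861·0.002) = 1 + j5.722 → |·| ≈ 5.8087, ∠ ≈ 80.09°
|L| = 2000 · 3.0307 / (5.8087) ≈ 1043.5
Gain = 20 log₁₀(1043.5) ≈ 60.37 dB
∠L = (70.73°) − (80.09°) = -9.36°

60.4 dB, -9.4°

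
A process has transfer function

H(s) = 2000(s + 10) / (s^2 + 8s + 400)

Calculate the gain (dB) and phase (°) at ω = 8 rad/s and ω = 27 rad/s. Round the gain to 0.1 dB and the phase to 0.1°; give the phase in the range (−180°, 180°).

ω = 8: 37.5 dB, 27.9°; ω = 27: 43.3 dB, -77.0°

At s = jω = j8:
zero (s+10): 10 + j8 → |·| = √(10²+8²) = √164 ≈ 12.806, ∠ = arctan(8/10) ≈ 38.66°
quadratic: (j8)² + 8·j8 + 400 = 336 + j64 → |·| ≈ 342.04, ∠ ≈ 10.78°
|H| = 2000 · 12.806 / 342.04 ≈ 74.88
Gain = 20 log₁₀(74.88) ≈ 37.49 dB
∠H = 38.66° − 10.78° = 27.88°

At s = jω = j27:
zero (s+10): 10 + j27 → |·| = √(10²+27²) = √829 ≈ 28.792, ∠ = arctan(27/10) ≈ 69.68°
quadratic: (j27)² + 8·j27 + 400 = -329 + j216 → |·| ≈ 393.57, ∠ ≈ 146.71°
|H| = 2000 · 28.792 / 393.57 ≈ 146.31
Gain = 20 log₁₀(146.31) ≈ 43.31 dB
∠H = 69.68° − 146.71° = -77.03°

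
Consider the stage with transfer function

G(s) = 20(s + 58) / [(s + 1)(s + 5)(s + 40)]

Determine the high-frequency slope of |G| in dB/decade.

Each pole contributes −20 dB/decade at high frequency; each zero contributes +20 dB/decade.
Net: 1 zero(s) − 3 pole(s) → -40 dB/decade.

-40 dB/decade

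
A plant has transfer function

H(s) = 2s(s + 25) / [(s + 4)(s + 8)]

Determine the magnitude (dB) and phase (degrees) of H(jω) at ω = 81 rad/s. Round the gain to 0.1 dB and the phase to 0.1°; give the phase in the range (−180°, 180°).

At s = jω = j81:
zero (s+25): 25 + j81 → |·| = √(25²+81²) = √7186 ≈ 84.77, ∠ = arctan(81/25) ≈ 72.85°
zero at origin: s = j81 → |·| = 81, ∠ = 90.00°
pole (s+4): 4 + j81 → |·| = √(4²+81²) = √6577 ≈ 81.099, ∠ = arctan(81/4) ≈ 87.17°
pole (s+8): 8 + j81 → |·| = √(8²+81²) = √6625 ≈ 81.394, ∠ = arctan(81/8) ≈ 84.36°
|H| = 2 · 6866.4 / 6601 ≈ 2.0804
Gain = 20 log₁₀(2.0804) ≈ 6.36 dB
∠H = 162.85° − 171.53° = -8.68°

6.4 dB, -8.7°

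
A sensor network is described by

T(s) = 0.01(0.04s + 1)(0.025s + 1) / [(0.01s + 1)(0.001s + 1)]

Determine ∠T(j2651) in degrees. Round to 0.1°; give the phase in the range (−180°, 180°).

At ω = 2651 rad/s:
zero (1 + j2651·0.04) = 1 + j106.04 → |·| ≈ 106.04, ∠ ≈ 89.46°
zero (1 + j2651·0.025) = 1 + j66.275 → |·| ≈ 66.283, ∠ ≈ 89.14°
pole (1 + j2651·0.01) = 1 + j26.51 → |·| ≈ 26.529, ∠ ≈ 87.84°
pole (1 + j2651·0.001) = 1 + j2.651 → |·| ≈ 2.8333, ∠ ≈ 69.33°
∠T = (89.46° + 89.14°) − (87.84° + 69.33°) = 21.43°

21.4°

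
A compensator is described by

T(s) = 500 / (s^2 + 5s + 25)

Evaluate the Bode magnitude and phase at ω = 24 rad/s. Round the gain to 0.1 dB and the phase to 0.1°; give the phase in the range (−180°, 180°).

At s = jω = j24:
quadratic: (j24)² + 5·j24 + 25 = -551 + j120 → |·| ≈ 563.92, ∠ ≈ 167.71°
|T| = 500 / 563.92 ≈ 0.88665
Gain = 20 log₁₀(0.88665) ≈ -1.04 dB
∠T = 0.00° − 167.71° = -167.71°

-1.0 dB, -167.7°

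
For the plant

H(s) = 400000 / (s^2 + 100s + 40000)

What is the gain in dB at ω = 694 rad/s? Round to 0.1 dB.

-1.0 dB

At s = jω = j694:
quadratic: (j694)² + 100·j694 + 40000 = -441636 + j69400 → |·| ≈ 4.4706e+05, ∠ ≈ 171.07°
|H| = 400000 / 4.4706e+05 ≈ 0.89473
Gain = 20 log₁₀(0.89473) ≈ -0.97 dB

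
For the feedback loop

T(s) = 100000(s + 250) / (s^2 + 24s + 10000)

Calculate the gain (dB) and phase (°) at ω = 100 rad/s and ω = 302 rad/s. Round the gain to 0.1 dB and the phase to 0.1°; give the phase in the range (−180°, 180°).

At s = jω = j100:
zero (s+250): 250 + j100 → |·| = √(250²+100²) = √72500 ≈ 269.26, ∠ = arctan(100/250) ≈ 21.80°
quadratic: (j100)² + 24·j100 + 10000 = 0 + j2400 → |·| ≈ 2400, ∠ ≈ 90.00°
|T| = 100000 · 269.26 / 2400 ≈ 11219
Gain = 20 log₁₀(11219) ≈ 81.00 dB
∠T = 21.80° − 90.00° = -68.20°

At s = jω = j302:
zero (s+250): 250 + j302 → |·| = √(250²+302²) = √153704 ≈ 392.05, ∠ = arctan(302/250) ≈ 50.38°
quadratic: (j302)² + 24·j302 + 10000 = -81204 + j7248 → |·| ≈ 81527, ∠ ≈ 174.90°
|T| = 100000 · 392.05 / 81527 ≈ 480.88
Gain = 20 log₁₀(480.88) ≈ 53.64 dB
∠T = 50.38° − 174.90° = -124.52°

ω = 100: 81.0 dB, -68.2°; ω = 302: 53.6 dB, -124.5°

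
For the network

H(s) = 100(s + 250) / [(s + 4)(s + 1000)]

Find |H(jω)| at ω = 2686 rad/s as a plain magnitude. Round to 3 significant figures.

At s = jω = j2686:
zero (s+250): 250 + j2686 → |·| = √(250²+2686²) = √7277096 ≈ 2697.6, ∠ = arctan(2686/250) ≈ 84.68°
pole (s+4): 4 + j2686 → |·| = √(4²+2686²) = √7214612 ≈ 2686, ∠ = arctan(2686/4) ≈ 89.91°
pole (s+1000): 1000 + j2686 → |·| = √(1000²+2686²) = √8214596 ≈ 2866.1, ∠ = arctan(2686/1000) ≈ 69.58°
|H| = 100 · 2697.6 / 7.6983e+06 ≈ 0.035042

0.0350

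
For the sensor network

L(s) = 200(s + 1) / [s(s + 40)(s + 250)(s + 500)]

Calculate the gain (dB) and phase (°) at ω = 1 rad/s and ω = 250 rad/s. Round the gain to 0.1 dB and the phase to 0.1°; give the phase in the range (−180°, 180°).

At s = jω = j1:
zero (s+1): 1 + j1 → |·| = √(1²+1²) = √2 ≈ 1.4142, ∠ = arctan(1/1) ≈ 45.00°
pole (s+40): 40 + j1 → |·| = √(40²+1²) = √1601 ≈ 40.012, ∠ = arctan(1/40) ≈ 1.43°
pole (s+250): 250 + j1 → |·| = √(250²+1²) = √62501 ≈ 250, ∠ = arctan(1/250) ≈ 0.23°
pole (s+500): 500 + j1 → |·| = √(500²+1²) = √250001 ≈ 500, ∠ = arctan(1/500) ≈ 0.11°
pole at origin: |s| = 1, ∠ = 90.00° (in denominator)
|L| = 200 · 1.4142 / 5.0015e+06 ≈ 5.6551e-05
Gain = 20 log₁₀(5.6551e-05) ≈ -84.95 dB
∠L = 45.00° − 91.77° = -46.77°

At s = jω = j250:
zero (s+1): 1 + j250 → |·| = √(1²+250²) = √62501 ≈ 250, ∠ = arctan(250/1) ≈ 89.77°
pole (s+40): 40 + j250 → |·| = √(40²+250²) = √64100 ≈ 253.18, ∠ = arctan(250/40) ≈ 80.91°
pole (s+250): 250 + j250 → |·| = √(250²+250²) = √125000 ≈ 353.55, ∠ = arctan(250/250) ≈ 45.00°
pole (s+500): 500 + j250 → |·| = √(500²+250²) = √312500 ≈ 559.02, ∠ = arctan(250/500) ≈ 26.57°
pole at origin: |s| = 250, ∠ = 90.00° (in denominator)
|L| = 200 · 250 / 1.251e+10 ≈ 3.9968e-06
Gain = 20 log₁₀(3.9968e-06) ≈ -107.97 dB
∠L = 89.77° − 242.48° = -152.71°

ω = 1: -85.0 dB, -46.8°; ω = 250: -108.0 dB, -152.7°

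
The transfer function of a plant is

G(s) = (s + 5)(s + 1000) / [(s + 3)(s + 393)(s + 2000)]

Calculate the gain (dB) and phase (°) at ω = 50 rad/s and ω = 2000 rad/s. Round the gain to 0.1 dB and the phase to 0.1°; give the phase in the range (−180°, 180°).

ω = 50: -57.9 dB, -8.1°; ω = 2000: -68.2 dB, -60.5°

At s = jω = j50:
zero (s+5): 5 + j50 → |·| = √(5²+50²) = √2525 ≈ 50.249, ∠ = arctan(50/5) ≈ 84.29°
zero (s+1000): 1000 + j50 → |·| = √(1000²+50²) = √1002500 ≈ 1001.2, ∠ = arctan(50/1000) ≈ 2.86°
pole (s+3): 3 + j50 → |·| = √(3²+50²) = √2509 ≈ 50.09, ∠ = arctan(50/3) ≈ 86.57°
pole (s+393): 393 + j50 → |·| = √(393²+50²) = √156949 ≈ 396.17, ∠ = arctan(50/393) ≈ 7.25°
pole (s+2000): 2000 + j50 → |·| = √(2000²+50²) = √4002500 ≈ 2000.6, ∠ = arctan(50/2000) ≈ 1.43°
|G| = 1 · 50309 / 3.97e+07 ≈ 0.0012672
Gain = 20 log₁₀(0.0012672) ≈ -57.94 dB
∠G = 87.15° − 95.25° = -8.10°

At s = jω = j2000:
zero (s+5): 5 + j2000 → |·| = √(5²+2000²) = √4000025 ≈ 2000, ∠ = arctan(2000/5) ≈ 89.86°
zero (s+1000): 1000 + j2000 → |·| = √(1000²+2000²) = √5000000 ≈ 2236.1, ∠ = arctan(2000/1000) ≈ 63.43°
pole (s+3): 3 + j2000 → |·| = √(3²+2000²) = √4000009 ≈ 2000, ∠ = arctan(2000/3) ≈ 89.91°
pole (s+393): 393 + j2000 → |·| = √(393²+2000²) = √4154449 ≈ 2038.2, ∠ = arctan(2000/393) ≈ 78.88°
pole (s+2000): 2000 + j2000 → |·| = √(2000²+2000²) = √8000000 ≈ 2828.4, ∠ = arctan(2000/2000) ≈ 45.00°
|G| = 1 · 4.4722e+06 / 1.153e+10 ≈ 0.00038788
Gain = 20 log₁₀(0.00038788) ≈ -68.23 dB
∠G = 153.29° − 213.79° = -60.50°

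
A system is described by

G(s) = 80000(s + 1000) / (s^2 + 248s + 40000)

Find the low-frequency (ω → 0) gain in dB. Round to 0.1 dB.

66.0 dB

G(0) = 80000·1000 / 40000 = 2000
20 log₁₀(2000) ≈ 66.02 dB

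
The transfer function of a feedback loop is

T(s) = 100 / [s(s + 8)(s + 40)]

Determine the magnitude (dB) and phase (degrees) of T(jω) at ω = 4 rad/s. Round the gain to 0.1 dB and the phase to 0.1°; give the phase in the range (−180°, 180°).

At s = jω = j4:
pole (s+8): 8 + j4 → |·| = √(8²+4²) = √80 ≈ 8.9443, ∠ = arctan(4/8) ≈ 26.57°
pole (s+40): 40 + j4 → |·| = √(40²+4²) = √1616 ≈ 40.2, ∠ = arctan(4/40) ≈ 5.71°
pole at origin: |s| = 4, ∠ = 90.00° (in denominator)
|T| = 100 / 1438.2 ≈ 0.069531
Gain = 20 log₁₀(0.069531) ≈ -23.16 dB
∠T = 0.00° − 122.28° = -122.28°

-23.2 dB, -122.3°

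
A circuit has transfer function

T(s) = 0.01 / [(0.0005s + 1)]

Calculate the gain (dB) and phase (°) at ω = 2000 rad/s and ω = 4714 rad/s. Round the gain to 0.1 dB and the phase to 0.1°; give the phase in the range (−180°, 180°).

ω = 2000: -43.0 dB, -45.0°; ω = 4714: -48.2 dB, -67.0°

At ω = 2000 rad/s:
pole (1 + j2000·0.0005) = 1 + j1 → |·| ≈ 1.4142, ∠ ≈ 45.00°
|T| = 0.01 · 1 / (1.4142) ≈ 0.0070711
Gain = 20 log₁₀(0.0070711) ≈ -43.01 dB
∠T = (0°) − (45.00°) = -45.00°

At ω = 4714 rad/s:
pole (1 + j4714·0.0005) = 1 + j2.357 → |·| ≈ 2.5604, ∠ ≈ 67.01°
|T| = 0.01 · 1 / (2.5604) ≈ 0.0039056
Gain = 20 log₁₀(0.0039056) ≈ -48.17 dB
∠T = (0°) − (67.01°) = -67.01°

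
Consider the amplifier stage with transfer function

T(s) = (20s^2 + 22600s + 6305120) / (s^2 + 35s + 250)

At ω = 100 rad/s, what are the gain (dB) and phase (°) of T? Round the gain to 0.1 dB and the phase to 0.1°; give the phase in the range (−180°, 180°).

56.0 dB, -139.9°

Substitute s = j100:
Numerator: 20(j100)^2 + 22600(j100) + 6305120 = 6105120 + j2260000
Denominator: (j100)^2 + 35(j100) + 250 = -9750 + j3500
|N| = √(6105120² + 2260000²) ≈ 6.51e+06, ∠N ≈ 20.31°
|D| = √(9750² + 3500²) ≈ 10359, ∠D ≈ 160.25°
|T| = 6.51e+06 / 10359 ≈ 628.44
Gain = 20 log₁₀(628.44) ≈ 55.97 dB
∠T = 20.31° − 160.25° = -139.94°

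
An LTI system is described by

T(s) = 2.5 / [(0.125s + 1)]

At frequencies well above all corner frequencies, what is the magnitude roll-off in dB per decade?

Each pole contributes −20 dB/decade at high frequency; each zero contributes +20 dB/decade.
Net: 0 zero(s) − 1 pole(s) → -20 dB/decade.

-20 dB/decade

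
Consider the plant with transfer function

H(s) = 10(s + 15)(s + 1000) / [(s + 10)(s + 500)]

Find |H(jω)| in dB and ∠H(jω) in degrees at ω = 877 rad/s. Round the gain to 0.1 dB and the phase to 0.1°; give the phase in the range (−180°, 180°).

At s = jω = j877:
zero (s+15): 15 + j877 → |·| = √(15²+877²) = √769354 ≈ 877.13, ∠ = arctan(877/15) ≈ 89.02°
zero (s+1000): 1000 + j877 → |·| = √(1000²+877²) = √1769129 ≈ 1330.1, ∠ = arctan(877/1000) ≈ 41.25°
pole (s+10): 10 + j877 → |·| = √(10²+877²) = √769229 ≈ 877.06, ∠ = arctan(877/10) ≈ 89.35°
pole (s+500): 500 + j877 → |·| = √(500²+877²) = √1019129 ≈ 1009.5, ∠ = arctan(877/500) ≈ 60.31°
|H| = 10 · 1.1667e+06 / 8.8539e+05 ≈ 13.177
Gain = 20 log₁₀(13.177) ≈ 22.40 dB
∠H = 130.27° − 149.66° = -19.39°

22.4 dB, -19.4°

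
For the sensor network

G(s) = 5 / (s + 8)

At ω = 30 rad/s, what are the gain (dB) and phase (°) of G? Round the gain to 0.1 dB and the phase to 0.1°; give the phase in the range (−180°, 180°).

Substitute s = j30:
Numerator: 5 = 5 + j0
Denominator: (j30) + 8 = 8 + j30
|N| = √(5² + 0²) ≈ 5, ∠N ≈ 0.00°
|D| = √(8² + 30²) ≈ 31.048, ∠D ≈ 75.07°
|G| = 5 / 31.048 ≈ 0.16104
Gain = 20 log₁₀(0.16104) ≈ -15.86 dB
∠G = 0.00° − 75.07° = -75.07°

-15.9 dB, -75.1°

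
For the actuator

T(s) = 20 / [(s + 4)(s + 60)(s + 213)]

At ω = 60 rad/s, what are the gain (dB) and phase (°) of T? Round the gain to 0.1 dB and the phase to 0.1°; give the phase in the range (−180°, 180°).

At s = jω = j60:
pole (s+4): 4 + j60 → |·| = √(4²+60²) = √3616 ≈ 60.133, ∠ = arctan(60/4) ≈ 86.19°
pole (s+60): 60 + j60 → |·| = √(60²+60²) = √7200 ≈ 84.853, ∠ = arctan(60/60) ≈ 45.00°
pole (s+213): 213 + j60 → |·| = √(213²+60²) = √48969 ≈ 221.29, ∠ = arctan(60/213) ≈ 15.73°
|T| = 20 / 1.1291e+06 ≈ 1.7713e-05
Gain = 20 log₁₀(1.7713e-05) ≈ -95.03 dB
∠T = 0.00° − 146.92° = -146.92°

-95.0 dB, -146.9°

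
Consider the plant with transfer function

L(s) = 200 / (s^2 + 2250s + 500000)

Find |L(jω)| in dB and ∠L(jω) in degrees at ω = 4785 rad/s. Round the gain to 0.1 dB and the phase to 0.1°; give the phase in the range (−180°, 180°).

-101.9 dB, -154.3°

Substitute s = j4785:
Numerator: 200 = 200 + j0
Denominator: (j4785)^2 + 2250(j4785) + 500000 = -22396225 + j10766250
|N| = √(200² + 0²) ≈ 200, ∠N ≈ 0.00°
|D| = √(22396225² + 10766250²) ≈ 2.485e+07, ∠D ≈ 154.33°
|L| = 200 / 2.485e+07 ≈ 8.0483e-06
Gain = 20 log₁₀(8.0483e-06) ≈ -101.89 dB
∠L = 0.00° − 154.33° = -154.33°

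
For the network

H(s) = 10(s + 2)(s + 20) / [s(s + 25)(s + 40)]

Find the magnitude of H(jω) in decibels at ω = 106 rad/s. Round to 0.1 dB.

At s = jω = j106:
zero (s+2): 2 + j106 → |·| = √(2²+106²) = √11240 ≈ 106.02, ∠ = arctan(106/2) ≈ 88.92°
zero (s+20): 20 + j106 → |·| = √(20²+106²) = √11636 ≈ 107.87, ∠ = arctan(106/20) ≈ 79.32°
pole (s+25): 25 + j106 → |·| = √(25²+106²) = √11861 ≈ 108.91, ∠ = arctan(106/25) ≈ 76.73°
pole (s+40): 40 + j106 → |·| = √(40²+106²) = √12836 ≈ 113.3, ∠ = arctan(106/40) ≈ 69.33°
pole at origin: |s| = 106, ∠ = 90.00° (in denominator)
|H| = 10 · 11436 / 1.308e+06 ≈ 0.087431
Gain = 20 log₁₀(0.087431) ≈ -21.17 dB

-21.2 dB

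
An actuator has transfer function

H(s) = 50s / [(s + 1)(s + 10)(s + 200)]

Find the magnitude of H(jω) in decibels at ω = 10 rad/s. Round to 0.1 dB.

At s = jω = j10:
zero at origin: s = j10 → |·| = 10, ∠ = 90.00°
pole (s+1): 1 + j10 → |·| = √(1²+10²) = √101 ≈ 10.05, ∠ = arctan(10/1) ≈ 84.29°
pole (s+10): 10 + j10 → |·| = √(10²+10²) = √200 ≈ 14.142, ∠ = arctan(10/10) ≈ 45.00°
pole (s+200): 200 + j10 → |·| = √(200²+10²) = √40100 ≈ 200.25, ∠ = arctan(10/200) ≈ 2.86°
|H| = 50 · 10 / 28461 ≈ 0.017568
Gain = 20 log₁₀(0.017568) ≈ -35.11 dB

-35.1 dB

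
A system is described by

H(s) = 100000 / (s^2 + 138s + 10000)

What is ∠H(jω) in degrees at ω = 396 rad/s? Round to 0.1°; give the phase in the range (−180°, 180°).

At s = jω = j396:
quadratic: (j396)² + 138·j396 + 10000 = -146816 + j54648 → |·| ≈ 1.5666e+05, ∠ ≈ 159.58°
∠H = 0.00° − 159.58° = -159.58°

-159.6°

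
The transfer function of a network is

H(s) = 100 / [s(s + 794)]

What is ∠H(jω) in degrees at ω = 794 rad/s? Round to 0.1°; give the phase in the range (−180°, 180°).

At s = jω = j794:
pole (s+794): 794 + j794 → |·| = √(794²+794²) = √1260872 ≈ 1122.9, ∠ = arctan(794/794) ≈ 45.00°
pole at origin: |s| = 794, ∠ = 90.00° (in denominator)
∠H = 0.00° − 135.00° = -135.00°

-135.0°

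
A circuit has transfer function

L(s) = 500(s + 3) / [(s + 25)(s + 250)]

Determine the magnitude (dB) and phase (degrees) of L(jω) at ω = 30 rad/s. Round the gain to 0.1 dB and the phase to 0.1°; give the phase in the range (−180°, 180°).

At s = jω = j30:
zero (s+3): 3 + j30 → |·| = √(3²+30²) = √909 ≈ 30.15, ∠ = arctan(30/3) ≈ 84.29°
pole (s+25): 25 + j30 → |·| = √(25²+30²) = √1525 ≈ 39.051, ∠ = arctan(30/25) ≈ 50.19°
pole (s+250): 250 + j30 → |·| = √(250²+30²) = √63400 ≈ 251.79, ∠ = arctan(30/250) ≈ 6.84°
|L| = 500 · 30.15 / 9832.7 ≈ 1.5331
Gain = 20 log₁₀(1.5331) ≈ 3.71 dB
∠L = 84.29° − 57.03° = 27.26°

3.7 dB, 27.3°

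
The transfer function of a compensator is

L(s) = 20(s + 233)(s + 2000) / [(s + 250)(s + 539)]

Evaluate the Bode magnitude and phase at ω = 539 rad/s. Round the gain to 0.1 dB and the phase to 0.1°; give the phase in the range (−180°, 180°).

34.6 dB, -28.4°

At s = jω = j539:
zero (s+233): 233 + j539 → |·| = √(233²+539²) = √344810 ≈ 587.21, ∠ = arctan(539/233) ≈ 66.62°
zero (s+2000): 2000 + j539 → |·| = √(2000²+539²) = √4290521 ≈ 2071.4, ∠ = arctan(539/2000) ≈ 15.08°
pole (s+250): 250 + j539 → |·| = √(250²+539²) = √353021 ≈ 594.16, ∠ = arctan(539/250) ≈ 65.12°
pole (s+539): 539 + j539 → |·| = √(539²+539²) = √581042 ≈ 762.26, ∠ = arctan(539/539) ≈ 45.00°
|L| = 20 · 1.2163e+06 / 4.529e+05 ≈ 53.712
Gain = 20 log₁₀(53.712) ≈ 34.60 dB
∠L = 81.70° − 110.12° = -28.42°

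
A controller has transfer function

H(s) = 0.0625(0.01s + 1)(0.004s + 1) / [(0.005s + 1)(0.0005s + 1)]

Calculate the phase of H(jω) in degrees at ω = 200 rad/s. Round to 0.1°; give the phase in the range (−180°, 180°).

At ω = 200 rad/s:
zero (1 + j200·0.01) = 1 + j2 → |·| ≈ 2.2361, ∠ ≈ 63.43°
zero (1 + j200·0.004) = 1 + j0.8 → |·| ≈ 1.2806, ∠ ≈ 38.66°
pole (1 + j200·0.005) = 1 + j1 → |·| ≈ 1.4142, ∠ ≈ 45.00°
pole (1 + j200·0.0005) = 1 + j0.1 → |·| ≈ 1.005, ∠ ≈ 5.71°
∠H = (63.43° + 38.66°) − (45.00° + 5.71°) = 51.38°

51.4°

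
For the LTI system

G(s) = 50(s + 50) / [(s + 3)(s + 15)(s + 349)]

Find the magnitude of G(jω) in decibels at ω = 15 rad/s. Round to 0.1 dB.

At s = jω = j15:
zero (s+50): 50 + j15 → |·| = √(50²+15²) = √2725 ≈ 52.202, ∠ = arctan(15/50) ≈ 16.70°
pole (s+3): 3 + j15 → |·| = √(3²+15²) = √234 ≈ 15.297, ∠ = arctan(15/3) ≈ 78.69°
pole (s+15): 15 + j15 → |·| = √(15²+15²) = √450 ≈ 21.213, ∠ = arctan(15/15) ≈ 45.00°
pole (s+349): 349 + j15 → |·| = √(349²+15²) = √122026 ≈ 349.32, ∠ = arctan(15/349) ≈ 2.46°
|G| = 50 · 52.202 / 1.1335e+05 ≈ 0.023027
Gain = 20 log₁₀(0.023027) ≈ -32.76 dB

-32.8 dB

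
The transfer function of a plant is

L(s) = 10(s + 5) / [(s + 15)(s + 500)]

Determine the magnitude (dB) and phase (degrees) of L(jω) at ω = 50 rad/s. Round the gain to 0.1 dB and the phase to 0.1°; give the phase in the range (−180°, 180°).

-34.4 dB, 5.3°

At s = jω = j50:
zero (s+5): 5 + j50 → |·| = √(5²+50²) = √2525 ≈ 50.249, ∠ = arctan(50/5) ≈ 84.29°
pole (s+15): 15 + j50 → |·| = √(15²+50²) = √2725 ≈ 52.202, ∠ = arctan(50/15) ≈ 73.30°
pole (s+500): 500 + j50 → |·| = √(500²+50²) = √252500 ≈ 502.49, ∠ = arctan(50/500) ≈ 5.71°
|L| = 10 · 50.249 / 26231 ≈ 0.019156
Gain = 20 log₁₀(0.019156) ≈ -34.35 dB
∠L = 84.29° − 79.01° = 5.28°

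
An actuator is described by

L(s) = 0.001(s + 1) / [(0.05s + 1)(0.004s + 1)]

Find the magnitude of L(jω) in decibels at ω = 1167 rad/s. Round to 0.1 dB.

At ω = 1167 rad/s:
zero (1 + j1167·1) = 1 + j1167 → |·| ≈ 1167, ∠ ≈ 89.95°
pole (1 + j1167·0.05) = 1 + j58.35 → |·| ≈ 58.359, ∠ ≈ 89.02°
pole (1 + j1167·0.004) = 1 + j4.668 → |·| ≈ 4.7739, ∠ ≈ 77.91°
|L| = 0.001 · 1167 / (58.359 · 4.7739) ≈ 0.0041888
Gain = 20 log₁₀(0.0041888) ≈ -47.56 dB

-47.6 dB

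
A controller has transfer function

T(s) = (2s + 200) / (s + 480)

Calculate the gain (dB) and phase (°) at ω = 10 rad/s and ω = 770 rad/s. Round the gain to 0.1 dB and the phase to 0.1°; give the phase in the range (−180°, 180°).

ω = 10: -7.6 dB, 4.5°; ω = 770: 4.7 dB, 24.5°

Substitute s = j10:
Numerator: 2(j10) + 200 = 200 + j20
Denominator: (j10) + 480 = 480 + j10
|N| = √(200² + 20²) ≈ 201, ∠N ≈ 5.71°
|D| = √(480² + 10²) ≈ 480.1, ∠D ≈ 1.19°
|T| = 201 / 480.1 ≈ 0.41866
Gain = 20 log₁₀(0.41866) ≈ -7.56 dB
∠T = 5.71° − 1.19° = 4.52°

Substitute s = j770:
Numerator: 2(j770) + 200 = 200 + j1540
Denominator: (j770) + 480 = 480 + j770
|N| = √(200² + 1540²) ≈ 1552.9, ∠N ≈ 82.60°
|D| = √(480² + 770²) ≈ 907.36, ∠D ≈ 58.06°
|T| = 1552.9 / 907.36 ≈ 1.7114
Gain = 20 log₁₀(1.7114) ≈ 4.67 dB
∠T = 82.60° − 58.06° = 24.54°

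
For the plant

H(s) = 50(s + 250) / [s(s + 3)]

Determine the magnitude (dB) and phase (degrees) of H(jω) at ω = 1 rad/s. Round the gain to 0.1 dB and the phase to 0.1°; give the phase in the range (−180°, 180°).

71.9 dB, -108.2°

At s = jω = j1:
zero (s+250): 250 + j1 → |·| = √(250²+1²) = √62501 ≈ 250, ∠ = arctan(1/250) ≈ 0.23°
pole (s+3): 3 + j1 → |·| = √(3²+1²) = √10 ≈ 3.1623, ∠ = arctan(1/3) ≈ 18.43°
pole at origin: |s| = 1, ∠ = 90.00° (in denominator)
|H| = 50 · 250 / 3.1623 ≈ 3952.8
Gain = 20 log₁₀(3952.8) ≈ 71.94 dB
∠H = 0.23° − 108.43° = -108.20°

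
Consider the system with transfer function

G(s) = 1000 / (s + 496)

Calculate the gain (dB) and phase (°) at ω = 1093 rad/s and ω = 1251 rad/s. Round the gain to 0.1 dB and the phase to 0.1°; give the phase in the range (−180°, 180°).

At s = jω = j1093:
pole (s+496): 496 + j1093 → |·| = √(496²+1093²) = √1440665 ≈ 1200.3, ∠ = arctan(1093/496) ≈ 65.59°
|G| = 1000 / 1200.3 ≈ 0.83313
Gain = 20 log₁₀(0.83313) ≈ -1.59 dB
∠G = 0.00° − 65.59° = -65.59°

At s = jω = j1251:
pole (s+496): 496 + j1251 → |·| = √(496²+1251²) = √1811017 ≈ 1345.7, ∠ = arctan(1251/496) ≈ 68.37°
|G| = 1000 / 1345.7 ≈ 0.74311
Gain = 20 log₁₀(0.74311) ≈ -2.58 dB
∠G = 0.00° − 68.37° = -68.37°

ω = 1093: -1.6 dB, -65.6°; ω = 1251: -2.6 dB, -68.4°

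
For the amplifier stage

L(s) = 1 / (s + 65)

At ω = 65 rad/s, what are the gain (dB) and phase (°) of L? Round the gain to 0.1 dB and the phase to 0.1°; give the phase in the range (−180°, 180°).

-39.3 dB, -45.0°

At s = jω = j65:
pole (s+65): 65 + j65 → |·| = √(65²+65²) = √8450 ≈ 91.924, ∠ = arctan(65/65) ≈ 45.00°
|L| = 1 / 91.924 ≈ 0.010879
Gain = 20 log₁₀(0.010879) ≈ -39.27 dB
∠L = 0.00° − 45.00° = -45.00°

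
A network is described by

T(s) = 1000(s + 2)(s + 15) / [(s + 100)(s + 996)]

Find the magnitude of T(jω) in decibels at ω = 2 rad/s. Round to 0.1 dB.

-7.3 dB

At s = jω = j2:
zero (s+2): 2 + j2 → |·| = √(2²+2²) = √8 ≈ 2.8284, ∠ = arctan(2/2) ≈ 45.00°
zero (s+15): 15 + j2 → |·| = √(15²+2²) = √229 ≈ 15.133, ∠ = arctan(2/15) ≈ 7.59°
pole (s+100): 100 + j2 → |·| = √(100²+2²) = √10004 ≈ 100.02, ∠ = arctan(2/100) ≈ 1.15°
pole (s+996): 996 + j2 → |·| = √(996²+2²) = √992020 ≈ 996, ∠ = arctan(2/996) ≈ 0.12°
|T| = 1000 · 42.802 / 99620 ≈ 0.42965
Gain = 20 log₁₀(0.42965) ≈ -7.34 dB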